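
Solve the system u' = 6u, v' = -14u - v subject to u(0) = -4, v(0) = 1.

u(t) = -4e^(6t), v(t) = 8e^(6t) - 7e^(-t)

Coefficient matrix A = [[6, 0], [-14, -1]].
Characteristic polynomial det(A - λI) = λ^2 - 5λ - 6 = 0.
Eigenvalues λ = 6, -1.
For λ=6: (A-λI) row 2 is [-14, -7], so an eigenvector is (1, -2).
For λ=-1: (A-λI) row 1 is [7, 0], so an eigenvector is (0, -1).
General solution: c_1e^(6t)(1,-2) + c_2e^(-t)(0,-1).
Applying u(0)=-4, v(0)=1 gives c_1=-4, c_2=7.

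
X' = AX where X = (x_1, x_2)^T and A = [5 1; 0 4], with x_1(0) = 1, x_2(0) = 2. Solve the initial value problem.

x_1(t) = 3e^(5t) - 2e^(4t), x_2(t) = 2e^(4t)

Coefficient matrix A = [[5, 1], [0, 4]].
Characteristic polynomial det(A - λI) = λ^2 - 9λ + 20 = 0.
Eigenvalues λ = 4, 5.
For λ=4: (A-λI) row 1 is [1, 1], so an eigenvector is (1, -1).
For λ=5: (A-λI) row 1 is [0, 1], so an eigenvector is (1, 0).
General solution: C_1e^(4t)(1,-1) + C_2e^(5t)(1,0).
Applying x_1(0)=1, x_2(0)=2 gives C_1=-2, C_2=3.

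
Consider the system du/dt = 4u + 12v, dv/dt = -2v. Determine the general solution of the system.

Coefficient matrix A = [[4, 12], [0, -2]].
Characteristic polynomial det(A - λI) = λ^2 - 2λ - 8 = 0.
Eigenvalues λ = 4, -2.
For λ=4: (A-λI) row 1 is [0, 12], so an eigenvector is (1, 0).
For λ=-2: (A-λI) row 1 is [6, 12], so an eigenvector is (-2, 1).
General solution: K_1e^(4t)(1,0) + K_2e^(-2t)(-2,1).

u(t) = K_1e^(4t) - 2K_2e^(-2t), v(t) = K_2e^(-2t)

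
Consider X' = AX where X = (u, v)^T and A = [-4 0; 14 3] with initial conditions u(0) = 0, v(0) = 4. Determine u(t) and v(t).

u(t) = 0, v(t) = 4e^(3t)

Coefficient matrix A = [[-4, 0], [14, 3]].
Characteristic polynomial det(A - λI) = λ^2 + λ - 12 = 0.
Eigenvalues λ = 3, -4.
For λ=3: (A-λI) row 1 is [-7, 0], so an eigenvector is (0, 1).
For λ=-4: (A-λI) row 2 is [14, 7], so an eigenvector is (1, -2).
General solution: K_1e^(3t)(0,1) + K_2e^(-4t)(1,-2).
Applying u(0)=0, v(0)=4 gives K_1=4, K_2=0.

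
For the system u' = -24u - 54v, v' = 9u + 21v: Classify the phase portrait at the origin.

saddle

A = [[-24,-54],[9,21]]; det(A-λI) = λ^2 + 3λ - 18.
λ = -6, 3: opposite signs.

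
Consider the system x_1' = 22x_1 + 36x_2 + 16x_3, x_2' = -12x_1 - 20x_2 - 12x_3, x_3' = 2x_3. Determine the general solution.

Coefficient matrix A = [[22, 36, 16], [-12, -20, -12], [0, 0, 2]].
det(A - λI) = 0 gives eigenvalues λ = -2, 4, 2.
For λ=-2: eigenvector (-3,2,0).
For λ=4: eigenvector (-2,1,0).
For λ=2: eigenvector (10,-6,1).
General solution: K_1e^(-2t)(-3,2,0) + K_2e^(4t)(-2,1,0) + K_3e^(2t)(10,-6,1).

x_1(t) = -3K_1e^(-2t) - 2K_2e^(4t) + 10K_3e^(2t), x_2(t) = 2K_1e^(-2t) + K_2e^(4t) - 6K_3e^(2t), x_3(t) = K_3e^(2t)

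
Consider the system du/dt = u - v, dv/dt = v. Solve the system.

u(t) = K_1e^(t) + K_2te^(t) + K_2e^(t), v(t) = -K_2e^(t)

Coefficient matrix A = [[1, -1], [0, 1]].
Characteristic polynomial det(A - λI) = λ^2 - 2λ + 1 = 0.
Single eigenvalue λ = 1 with algebraic multiplicity 2.
Eigenvector v = (1,0); generalized eigenvector w with (A-λI)w=v is (1,-1).
General solution: e^(t)[K_1·v + K_2·(t·v + w)].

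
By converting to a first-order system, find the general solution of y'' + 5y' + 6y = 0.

y(t) = K_1e^(-3t) + K_2e^(-2t)

Let x_1 = y, x_2 = y'. Then x_1' = x_2 and x_2' = -6x_1 - 5x_2.
A = [[0,1],[-6,-5]]; det(A-λI) = λ^2 + 5λ + 6.
Eigenvalues λ = -3, -2 with eigenvectors (1,-3), (1,-2).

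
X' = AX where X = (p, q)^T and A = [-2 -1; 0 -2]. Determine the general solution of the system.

p(t) = c_1e^(-2t) + c_2te^(-2t) + 2c_2e^(-2t), q(t) = -c_2e^(-2t)

Coefficient matrix A = [[-2, -1], [0, -2]].
Characteristic polynomial det(A - λI) = λ^2 + 4λ + 4 = 0.
Single eigenvalue λ = -2 with algebraic multiplicity 2.
Eigenvector v = (1,0); generalized eigenvector w with (A-λI)w=v is (2,-1).
General solution: e^(-2t)[c_1·v + c_2·(t·v + w)].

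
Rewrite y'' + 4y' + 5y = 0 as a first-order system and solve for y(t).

Let x_1 = y, x_2 = y'. Then x_1' = x_2 and x_2' = -5x_1 - 4x_2.
A = [[0,1],[-5,-4]]; det(A-λI) = λ^2 + 4λ + 5.
Eigenvalues λ = -2 ± i.

y(t) = c_1e^(-2t)cos(t) + c_2e^(-2t)sin(t)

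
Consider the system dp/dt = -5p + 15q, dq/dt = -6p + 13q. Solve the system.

p(t) = -2c_1e^(4t)sin(3t) - c_1e^(4t)cos(3t) - c_2e^(4t)sin(3t) + 2c_2e^(4t)cos(3t), q(t) = -c_1e^(4t)sin(3t) - c_1e^(4t)cos(3t) - c_2e^(4t)sin(3t) + c_2e^(4t)cos(3t)

Coefficient matrix A = [[-5, 15], [-6, 13]].
Characteristic polynomial det(A - λI) = λ^2 - 8λ + 25 = 0.
Eigenvalues λ = 4 ± 3i (complex conjugate pair).
For λ=4+3i: an eigenvector is (-1,-1) - i(-2,-1) = (-1 + 2i, -1 + i).
A real fundamental pair from Re and Im of e^((4+3i)t)v: X_1 = e^(4t)(cos(3t)·(-1,-1) + sin(3t)·(-2,-1)), X_2 = e^(4t)(sin(3t)·(-1,-1) - cos(3t)·(-2,-1)).
General solution: c_1X_1 + c_2X_2.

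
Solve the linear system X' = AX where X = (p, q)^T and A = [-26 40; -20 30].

p(t) = -3c_1e^(2t)sin(4t) - c_1e^(2t)cos(4t) - c_2e^(2t)sin(4t) + 3c_2e^(2t)cos(4t), q(t) = -2c_1e^(2t)sin(4t) - c_1e^(2t)cos(4t) - c_2e^(2t)sin(4t) + 2c_2e^(2t)cos(4t)

Coefficient matrix A = [[-26, 40], [-20, 30]].
Characteristic polynomial det(A - λI) = λ^2 - 4λ + 20 = 0.
Eigenvalues λ = 2 ± 4i (complex conjugate pair).
For λ=2+4i: an eigenvector is (-1,-1) - i(-3,-2) = (-1 + 3i, -1 + 2i).
A real fundamental pair from Re and Im of e^((2+4i)t)v: X_1 = e^(2t)(cos(4t)·(-1,-1) + sin(4t)·(-3,-2)), X_2 = e^(2t)(sin(4t)·(-1,-1) - cos(4t)·(-3,-2)).
General solution: c_1X_1 + c_2X_2.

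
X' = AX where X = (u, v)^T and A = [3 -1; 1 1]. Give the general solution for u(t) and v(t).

Coefficient matrix A = [[3, -1], [1, 1]].
Characteristic polynomial det(A - λI) = λ^2 - 4λ + 4 = 0.
Single eigenvalue λ = 2 with algebraic multiplicity 2.
Eigenvector v = (1,1); generalized eigenvector w with (A-λI)w=v is (-1,-2).
General solution: e^(2t)[c_1·v + c_2·(t·v + w)].

u(t) = c_1e^(2t) + c_2te^(2t) - c_2e^(2t), v(t) = c_1e^(2t) + c_2te^(2t) - 2c_2e^(2t)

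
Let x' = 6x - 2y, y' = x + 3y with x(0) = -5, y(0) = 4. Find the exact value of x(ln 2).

-368

A = [[6,-2],[1,3]]; eigenvalues λ = 4, 5.
Eigenvectors: (1,1) for λ=4, (-2,-1) for λ=5.
From the initial condition, c_1 = 13, c_2 = 9.
x(ln 2) = (13)(2^4)(1) + (9)(2^5)(-2) = -368.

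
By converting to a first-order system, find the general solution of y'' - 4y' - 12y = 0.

Let x_1 = y, x_2 = y'. Then x_1' = x_2 and x_2' = 12x_1 + 4x_2.
A = [[0,1],[12,4]]; det(A-λI) = λ^2 - 4λ - 12.
Eigenvalues λ = -2, 6 with eigenvectors (1,-2), (1,6).

y(t) = c_1e^(-2t) + c_2e^(6t)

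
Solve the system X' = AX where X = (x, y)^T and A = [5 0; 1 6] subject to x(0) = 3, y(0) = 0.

x(t) = 3e^(5t), y(t) = 3e^(6t) - 3e^(5t)

Coefficient matrix A = [[5, 0], [1, 6]].
Characteristic polynomial det(A - λI) = λ^2 - 11λ + 30 = 0.
Eigenvalues λ = 6, 5.
For λ=6: (A-λI) row 1 is [-1, 0], so an eigenvector is (0, 1).
For λ=5: (A-λI) row 2 is [1, 1], so an eigenvector is (-1, 1).
General solution: K_1e^(6t)(0,1) + K_2e^(5t)(-1,1).
Applying x(0)=3, y(0)=0 gives K_1=3, K_2=-3.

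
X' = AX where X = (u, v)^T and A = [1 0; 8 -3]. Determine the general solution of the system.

Coefficient matrix A = [[1, 0], [8, -3]].
Characteristic polynomial det(A - λI) = λ^2 + 2λ - 3 = 0.
Eigenvalues λ = -3, 1.
For λ=-3: (A-λI) row 1 is [4, 0], so an eigenvector is (0, -1).
For λ=1: (A-λI) row 2 is [8, -4], so an eigenvector is (-1, -2).
General solution: K_1e^(-3t)(0,-1) + K_2e^(t)(-1,-2).

u(t) = -K_2e^(t), v(t) = -K_1e^(-3t) - 2K_2e^(t)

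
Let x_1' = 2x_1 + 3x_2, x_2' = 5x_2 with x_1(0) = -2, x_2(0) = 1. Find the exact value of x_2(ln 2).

A = [[2,3],[0,5]]; eigenvalues λ = 5, 2.
Eigenvectors: (-1,-1) for λ=5, (1,0) for λ=2.
From the initial condition, c_1 = -1, c_2 = -3.
x_2(ln 2) = (-1)(2^5)(-1) + (-3)(2^2)(0) = 32.

32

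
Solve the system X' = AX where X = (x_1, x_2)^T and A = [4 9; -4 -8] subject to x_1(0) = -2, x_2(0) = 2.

x_1(t) = 6te^(-2t) - 2e^(-2t), x_2(t) = -4te^(-2t) + 2e^(-2t)

Coefficient matrix A = [[4, 9], [-4, -8]].
Characteristic polynomial det(A - λI) = λ^2 + 4λ + 4 = 0.
Single eigenvalue λ = -2 with algebraic multiplicity 2.
Eigenvector v = (-3,2); generalized eigenvector w with (A-λI)w=v is (-2,1).
General solution: e^(-2t)[C_1·v + C_2·(t·v + w)].
Applying x_1(0)=-2, x_2(0)=2 gives C_1=2, C_2=-2.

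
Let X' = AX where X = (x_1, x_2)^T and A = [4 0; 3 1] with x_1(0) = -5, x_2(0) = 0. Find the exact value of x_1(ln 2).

-80

A = [[4,0],[3,1]]; eigenvalues λ = 1, 4.
Eigenvectors: (0,-1) for λ=1, (1,1) for λ=4.
From the initial condition, c_1 = -5, c_2 = -5.
x_1(ln 2) = (-5)(2^1)(0) + (-5)(2^4)(1) = -80.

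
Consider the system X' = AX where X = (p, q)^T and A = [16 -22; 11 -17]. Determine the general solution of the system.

Coefficient matrix A = [[16, -22], [11, -17]].
Characteristic polynomial det(A - λI) = λ^2 + λ - 30 = 0.
Eigenvalues λ = 5, -6.
For λ=5: (A-λI) row 1 is [11, -22], so an eigenvector is (-2, -1).
For λ=-6: (A-λI) row 1 is [22, -22], so an eigenvector is (-1, -1).
General solution: c_1e^(5t)(-2,-1) + c_2e^(-6t)(-1,-1).

p(t) = -2c_1e^(5t) - c_2e^(-6t), q(t) = -c_1e^(5t) - c_2e^(-6t)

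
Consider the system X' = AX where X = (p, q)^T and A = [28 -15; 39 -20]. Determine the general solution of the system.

Coefficient matrix A = [[28, -15], [39, -20]].
Characteristic polynomial det(A - λI) = λ^2 - 8λ + 25 = 0.
Eigenvalues λ = 4 ± 3i (complex conjugate pair).
For λ=4+3i: an eigenvector is (-2,-3) - i(-1,-2) = (-2 + i, -3 + 2i).
A real fundamental pair from Re and Im of e^((4+3i)t)v: X_1 = e^(4t)(cos(3t)·(-2,-3) + sin(3t)·(-1,-2)), X_2 = e^(4t)(sin(3t)·(-2,-3) - cos(3t)·(-1,-2)).
General solution: C_1X_1 + C_2X_2.

p(t) = -C_1e^(4t)sin(3t) - 2C_1e^(4t)cos(3t) - 2C_2e^(4t)sin(3t) + C_2e^(4t)cos(3t), q(t) = -2C_1e^(4t)sin(3t) - 3C_1e^(4t)cos(3t) - 3C_2e^(4t)sin(3t) + 2C_2e^(4t)cos(3t)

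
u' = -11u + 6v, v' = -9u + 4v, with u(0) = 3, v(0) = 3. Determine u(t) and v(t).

Coefficient matrix A = [[-11, 6], [-9, 4]].
Characteristic polynomial det(A - λI) = λ^2 + 7λ + 10 = 0.
Eigenvalues λ = -2, -5.
For λ=-2: (A-λI) row 1 is [-9, 6], so an eigenvector is (2, 3).
For λ=-5: (A-λI) row 1 is [-6, 6], so an eigenvector is (1, 1).
General solution: C_1e^(-2t)(2,3) + C_2e^(-5t)(1,1).
Applying u(0)=3, v(0)=3 gives C_1=0, C_2=3.

u(t) = 3e^(-5t), v(t) = 3e^(-5t)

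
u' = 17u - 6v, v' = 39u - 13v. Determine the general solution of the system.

u(t) = C_1e^(2t)sin(3t) - C_1e^(2t)cos(3t) - C_2e^(2t)sin(3t) - C_2e^(2t)cos(3t), v(t) = 2C_1e^(2t)sin(3t) - 3C_1e^(2t)cos(3t) - 3C_2e^(2t)sin(3t) - 2C_2e^(2t)cos(3t)

Coefficient matrix A = [[17, -6], [39, -13]].
Characteristic polynomial det(A - λI) = λ^2 - 4λ + 13 = 0.
Eigenvalues λ = 2 ± 3i (complex conjugate pair).
For λ=2+3i: an eigenvector is (-1,-3) - i(1,2) = (-1 - i, -3 - 2i).
A real fundamental pair from Re and Im of e^((2+3i)t)v: X_1 = e^(2t)(cos(3t)·(-1,-3) + sin(3t)·(1,2)), X_2 = e^(2t)(sin(3t)·(-1,-3) - cos(3t)·(1,2)).
General solution: C_1X_1 + C_2X_2.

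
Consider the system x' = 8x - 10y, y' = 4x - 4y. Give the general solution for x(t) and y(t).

x(t) = -c_1e^(2t)sin(2t) - 2c_1e^(2t)cos(2t) - 2c_2e^(2t)sin(2t) + c_2e^(2t)cos(2t), y(t) = -c_1e^(2t)sin(2t) - c_1e^(2t)cos(2t) - c_2e^(2t)sin(2t) + c_2e^(2t)cos(2t)

Coefficient matrix A = [[8, -10], [4, -4]].
Characteristic polynomial det(A - λI) = λ^2 - 4λ + 8 = 0.
Eigenvalues λ = 2 ± 2i (complex conjugate pair).
For λ=2+2i: an eigenvector is (-2,-1) - i(-1,-1) = (-2 + i, -1 + i).
A real fundamental pair from Re and Im of e^((2+2i)t)v: X_1 = e^(2t)(cos(2t)·(-2,-1) + sin(2t)·(-1,-1)), X_2 = e^(2t)(sin(2t)·(-2,-1) - cos(2t)·(-1,-1)).
General solution: c_1X_1 + c_2X_2.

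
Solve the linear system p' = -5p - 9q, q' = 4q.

Coefficient matrix A = [[-5, -9], [0, 4]].
Characteristic polynomial det(A - λI) = λ^2 + λ - 20 = 0.
Eigenvalues λ = 4, -5.
For λ=4: (A-λI) row 1 is [-9, -9], so an eigenvector is (1, -1).
For λ=-5: (A-λI) row 1 is [0, -9], so an eigenvector is (1, 0).
General solution: K_1e^(4t)(1,-1) + K_2e^(-5t)(1,0).

p(t) = K_1e^(4t) + K_2e^(-5t), q(t) = -K_1e^(4t)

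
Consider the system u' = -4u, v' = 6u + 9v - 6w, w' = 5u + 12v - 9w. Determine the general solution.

u(t) = c_1e^(-4t), v(t) = c_2e^(3t) + c_3e^(-3t), w(t) = c_1e^(-4t) + c_2e^(3t) + 2c_3e^(-3t)

Coefficient matrix A = [[-4, 0, 0], [6, 9, -6], [5, 12, -9]].
det(A - λI) = 0 gives eigenvalues λ = -4, 3, -3.
For λ=-4: eigenvector (1,0,1).
For λ=3: eigenvector (0,1,1).
For λ=-3: eigenvector (0,1,2).
General solution: c_1e^(-4t)(1,0,1) + c_2e^(3t)(0,1,1) + c_3e^(-3t)(0,1,2).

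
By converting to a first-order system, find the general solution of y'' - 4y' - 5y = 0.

Let x_1 = y, x_2 = y'. Then x_1' = x_2 and x_2' = 5x_1 + 4x_2.
A = [[0,1],[5,4]]; det(A-λI) = λ^2 - 4λ - 5.
Eigenvalues λ = 5, -1 with eigenvectors (1,5), (1,-1).

y(t) = C_1e^(5t) + C_2e^(-t)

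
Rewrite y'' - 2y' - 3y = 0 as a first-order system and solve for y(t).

y(t) = C_1e^(-t) + C_2e^(3t)

Let x_1 = y, x_2 = y'. Then x_1' = x_2 and x_2' = 3x_1 + 2x_2.
A = [[0,1],[3,2]]; det(A-λI) = λ^2 - 2λ - 3.
Eigenvalues λ = -1, 3 with eigenvectors (1,-1), (1,3).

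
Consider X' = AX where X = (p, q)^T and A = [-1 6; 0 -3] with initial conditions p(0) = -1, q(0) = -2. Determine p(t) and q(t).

Coefficient matrix A = [[-1, 6], [0, -3]].
Characteristic polynomial det(A - λI) = λ^2 + 4λ + 3 = 0.
Eigenvalues λ = -3, -1.
For λ=-3: (A-λI) row 1 is [2, 6], so an eigenvector is (-3, 1).
For λ=-1: (A-λI) row 1 is [0, 6], so an eigenvector is (-1, 0).
General solution: K_1e^(-3t)(-3,1) + K_2e^(-t)(-1,0).
Applying p(0)=-1, q(0)=-2 gives K_1=-2, K_2=7.

p(t) = -7e^(-t) + 6e^(-3t), q(t) = -2e^(-3t)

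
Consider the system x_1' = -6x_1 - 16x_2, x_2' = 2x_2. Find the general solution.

Coefficient matrix A = [[-6, -16], [0, 2]].
Characteristic polynomial det(A - λI) = λ^2 + 4λ - 12 = 0.
Eigenvalues λ = -6, 2.
For λ=-6: (A-λI) row 1 is [0, -16], so an eigenvector is (-1, 0).
For λ=2: (A-λI) row 1 is [-8, -16], so an eigenvector is (2, -1).
General solution: K_1e^(-6t)(-1,0) + K_2e^(2t)(2,-1).

x_1(t) = -K_1e^(-6t) + 2K_2e^(2t), x_2(t) = -K_2e^(2t)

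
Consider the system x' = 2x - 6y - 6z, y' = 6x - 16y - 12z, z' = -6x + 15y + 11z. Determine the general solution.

Coefficient matrix A = [[2, -6, -6], [6, -16, -12], [-6, 15, 11]].
det(A - λI) = 0 gives eigenvalues λ = -1, 2, -4.
For λ=-1: eigenvector (-2,0,-1).
For λ=2: eigenvector (1,1,-1).
For λ=-4: eigenvector (0,1,-1).
General solution: c_1e^(-t)(-2,0,-1) + c_2e^(2t)(1,1,-1) + c_3e^(-4t)(0,1,-1).

x(t) = -2c_1e^(-t) + c_2e^(2t), y(t) = c_2e^(2t) + c_3e^(-4t), z(t) = -c_1e^(-t) - c_2e^(2t) - c_3e^(-4t)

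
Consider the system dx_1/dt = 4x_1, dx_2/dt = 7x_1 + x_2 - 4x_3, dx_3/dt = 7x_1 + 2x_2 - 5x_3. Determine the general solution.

x_1(t) = c_1e^(4t), x_2(t) = c_1e^(4t) - 2c_2e^(-t) + c_3e^(-3t), x_3(t) = c_1e^(4t) - c_2e^(-t) + c_3e^(-3t)

Coefficient matrix A = [[4, 0, 0], [7, 1, -4], [7, 2, -5]].
det(A - λI) = 0 gives eigenvalues λ = 4, -1, -3.
For λ=4: eigenvector (1,1,1).
For λ=-1: eigenvector (0,-2,-1).
For λ=-3: eigenvector (0,1,1).
General solution: c_1e^(4t)(1,1,1) + c_2e^(-t)(0,-2,-1) + c_3e^(-3t)(0,1,1).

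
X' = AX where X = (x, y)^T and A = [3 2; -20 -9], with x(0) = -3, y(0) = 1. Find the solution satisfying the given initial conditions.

x(t) = -8e^(-3t)sin(2t) - 3e^(-3t)cos(2t), y(t) = 27e^(-3t)sin(2t) + e^(-3t)cos(2t)

Coefficient matrix A = [[3, 2], [-20, -9]].
Characteristic polynomial det(A - λI) = λ^2 + 6λ + 13 = 0.
Eigenvalues λ = -3 ± 2i (complex conjugate pair).
For λ=-3+2i: an eigenvector is (1,-3) - i(0,-1) = (1, -3 + i).
A real fundamental pair from Re and Im of e^((-3+2i)t)v: X_1 = e^(-3t)(cos(2t)·(1,-3) + sin(2t)·(0,-1)), X_2 = e^(-3t)(sin(2t)·(1,-3) - cos(2t)·(0,-1)).
General solution: c_1X_1 + c_2X_2.
Applying x(0)=-3, y(0)=1 gives c_1=-3, c_2=-8.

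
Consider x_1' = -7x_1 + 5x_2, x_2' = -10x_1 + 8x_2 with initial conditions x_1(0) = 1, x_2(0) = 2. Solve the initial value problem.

Coefficient matrix A = [[-7, 5], [-10, 8]].
Characteristic polynomial det(A - λI) = λ^2 - λ - 6 = 0.
Eigenvalues λ = 3, -2.
For λ=3: (A-λI) row 1 is [-10, 5], so an eigenvector is (1, 2).
For λ=-2: (A-λI) row 1 is [-5, 5], so an eigenvector is (-1, -1).
General solution: c_1e^(3t)(1,2) + c_2e^(-2t)(-1,-1).
Applying x_1(0)=1, x_2(0)=2 gives c_1=1, c_2=0.

x_1(t) = e^(3t), x_2(t) = 2e^(3t)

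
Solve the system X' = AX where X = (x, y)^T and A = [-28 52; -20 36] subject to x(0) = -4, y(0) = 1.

x(t) = 45e^(4t)sin(4t) - 4e^(4t)cos(4t), y(t) = 28e^(4t)sin(4t) + e^(4t)cos(4t)

Coefficient matrix A = [[-28, 52], [-20, 36]].
Characteristic polynomial det(A - λI) = λ^2 - 8λ + 32 = 0.
Eigenvalues λ = 4 ± 4i (complex conjugate pair).
For λ=4+4i: an eigenvector is (3,2) - i(2,1) = (3 - 2i, 2 - i).
A real fundamental pair from Re and Im of e^((4+4i)t)v: X_1 = e^(4t)(cos(4t)·(3,2) + sin(4t)·(2,1)), X_2 = e^(4t)(sin(4t)·(3,2) - cos(4t)·(2,1)).
General solution: c_1X_1 + c_2X_2.
Applying x(0)=-4, y(0)=1 gives c_1=6, c_2=11.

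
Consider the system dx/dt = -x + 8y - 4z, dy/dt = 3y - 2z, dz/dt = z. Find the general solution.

Coefficient matrix A = [[-1, 8, -4], [0, 3, -2], [0, 0, 1]].
det(A - λI) = 0 gives eigenvalues λ = -1, 1, 3.
For λ=-1: eigenvector (1,0,0).
For λ=1: eigenvector (2,1,1).
For λ=3: eigenvector (-2,-1,0).
General solution: K_1e^(-t)(1,0,0) + K_2e^(t)(2,1,1) + K_3e^(3t)(-2,-1,0).

x(t) = K_1e^(-t) + 2K_2e^(t) - 2K_3e^(3t), y(t) = K_2e^(t) - K_3e^(3t), z(t) = K_2e^(t)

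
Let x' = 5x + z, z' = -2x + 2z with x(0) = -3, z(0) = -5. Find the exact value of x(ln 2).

-112

A = [[5,1],[-2,2]]; eigenvalues λ = 3, 4.
Eigenvectors: (1,-2) for λ=3, (-1,1) for λ=4.
From the initial condition, c_1 = 8, c_2 = 11.
x(ln 2) = (8)(2^3)(1) + (11)(2^4)(-1) = -112.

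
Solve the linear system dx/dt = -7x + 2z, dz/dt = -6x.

Coefficient matrix A = [[-7, 2], [-6, 0]].
Characteristic polynomial det(A - λI) = λ^2 + 7λ + 12 = 0.
Eigenvalues λ = -3, -4.
For λ=-3: (A-λI) row 1 is [-4, 2], so an eigenvector is (1, 2).
For λ=-4: (A-λI) row 1 is [-3, 2], so an eigenvector is (2, 3).
General solution: K_1e^(-3t)(1,2) + K_2e^(-4t)(2,3).

x(t) = K_1e^(-3t) + 2K_2e^(-4t), z(t) = 2K_1e^(-3t) + 3K_2e^(-4t)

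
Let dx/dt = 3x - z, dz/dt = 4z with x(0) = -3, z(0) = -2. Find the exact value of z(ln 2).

-32

A = [[3,-1],[0,4]]; eigenvalues λ = 4, 3.
Eigenvectors: (-1,1) for λ=4, (1,0) for λ=3.
From the initial condition, c_1 = -2, c_2 = -5.
z(ln 2) = (-2)(2^4)(1) + (-5)(2^3)(0) = -32.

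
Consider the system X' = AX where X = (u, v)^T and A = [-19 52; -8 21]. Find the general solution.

Coefficient matrix A = [[-19, 52], [-8, 21]].
Characteristic polynomial det(A - λI) = λ^2 - 2λ + 17 = 0.
Eigenvalues λ = 1 ± 4i (complex conjugate pair).
For λ=1+4i: an eigenvector is (-2,-1) - i(-3,-1) = (-2 + 3i, -1 + i).
A real fundamental pair from Re and Im of e^((1+4i)t)v: X_1 = e^(t)(cos(4t)·(-2,-1) + sin(4t)·(-3,-1)), X_2 = e^(t)(sin(4t)·(-2,-1) - cos(4t)·(-3,-1)).
General solution: K_1X_1 + K_2X_2.

u(t) = -3K_1e^(t)sin(4t) - 2K_1e^(t)cos(4t) - 2K_2e^(t)sin(4t) + 3K_2e^(t)cos(4t), v(t) = -K_1e^(t)sin(4t) - K_1e^(t)cos(4t) - K_2e^(t)sin(4t) + K_2e^(t)cos(4t)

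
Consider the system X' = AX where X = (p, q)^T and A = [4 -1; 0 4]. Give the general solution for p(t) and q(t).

p(t) = -C_1e^(4t) - C_2te^(4t) + C_2e^(4t), q(t) = C_2e^(4t)

Coefficient matrix A = [[4, -1], [0, 4]].
Characteristic polynomial det(A - λI) = λ^2 - 8λ + 16 = 0.
Single eigenvalue λ = 4 with algebraic multiplicity 2.
Eigenvector v = (-1,0); generalized eigenvector w with (A-λI)w=v is (1,1).
General solution: e^(4t)[C_1·v + C_2·(t·v + w)].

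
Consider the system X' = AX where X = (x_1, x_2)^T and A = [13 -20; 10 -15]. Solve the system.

Coefficient matrix A = [[13, -20], [10, -15]].
Characteristic polynomial det(A - λI) = λ^2 + 2λ + 5 = 0.
Eigenvalues λ = -1 ± 2i (complex conjugate pair).
For λ=-1+2i: an eigenvector is (-1,-1) - i(3,2) = (-1 - 3i, -1 - 2i).
A real fundamental pair from Re and Im of e^((-1+2i)t)v: X_1 = e^(-t)(cos(2t)·(-1,-1) + sin(2t)·(3,2)), X_2 = e^(-t)(sin(2t)·(-1,-1) - cos(2t)·(3,2)).
General solution: K_1X_1 + K_2X_2.

x_1(t) = 3K_1e^(-t)sin(2t) - K_1e^(-t)cos(2t) - K_2e^(-t)sin(2t) - 3K_2e^(-t)cos(2t), x_2(t) = 2K_1e^(-t)sin(2t) - K_1e^(-t)cos(2t) - K_2e^(-t)sin(2t) - 2K_2e^(-t)cos(2t)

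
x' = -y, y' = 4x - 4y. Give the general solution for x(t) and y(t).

Coefficient matrix A = [[0, -1], [4, -4]].
Characteristic polynomial det(A - λI) = λ^2 + 4λ + 4 = 0.
Single eigenvalue λ = -2 with algebraic multiplicity 2.
Eigenvector v = (1,2); generalized eigenvector w with (A-λI)w=v is (0,-1).
General solution: e^(-2t)[C_1·v + C_2·(t·v + w)].

x(t) = C_1e^(-2t) + C_2te^(-2t), y(t) = 2C_1e^(-2t) + 2C_2te^(-2t) - C_2e^(-2t)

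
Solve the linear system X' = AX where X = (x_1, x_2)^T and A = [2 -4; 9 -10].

x_1(t) = 2K_1e^(-4t) + 2K_2te^(-4t) + K_2e^(-4t), x_2(t) = 3K_1e^(-4t) + 3K_2te^(-4t) + K_2e^(-4t)

Coefficient matrix A = [[2, -4], [9, -10]].
Characteristic polynomial det(A - λI) = λ^2 + 8λ + 16 = 0.
Single eigenvalue λ = -4 with algebraic multiplicity 2.
Eigenvector v = (2,3); generalized eigenvector w with (A-λI)w=v is (1,1).
General solution: e^(-4t)[K_1·v + K_2·(t·v + w)].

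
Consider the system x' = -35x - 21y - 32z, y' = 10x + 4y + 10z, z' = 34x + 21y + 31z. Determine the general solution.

x(t) = -C_1e^(-3t) - 3C_2e^(4t) + 5C_3e^(-t), y(t) = C_2e^(4t) - 2C_3e^(-t), z(t) = C_1e^(-3t) + 3C_2e^(4t) - 4C_3e^(-t)

Coefficient matrix A = [[-35, -21, -32], [10, 4, 10], [34, 21, 31]].
det(A - λI) = 0 gives eigenvalues λ = -3, 4, -1.
For λ=-3: eigenvector (-1,0,1).
For λ=4: eigenvector (-3,1,3).
For λ=-1: eigenvector (5,-2,-4).
General solution: C_1e^(-3t)(-1,0,1) + C_2e^(4t)(-3,1,3) + C_3e^(-t)(5,-2,-4).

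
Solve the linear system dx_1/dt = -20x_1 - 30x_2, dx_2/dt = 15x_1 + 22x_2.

Coefficient matrix A = [[-20, -30], [15, 22]].
Characteristic polynomial det(A - λI) = λ^2 - 2λ + 10 = 0.
Eigenvalues λ = 1 ± 3i (complex conjugate pair).
For λ=1+3i: an eigenvector is (3,-2) - i(-1,1) = (3 + i, -2 - i).
A real fundamental pair from Re and Im of e^((1+3i)t)v: X_1 = e^(t)(cos(3t)·(3,-2) + sin(3t)·(-1,1)), X_2 = e^(t)(sin(3t)·(3,-2) - cos(3t)·(-1,1)).
General solution: c_1X_1 + c_2X_2.

x_1(t) = -c_1e^(t)sin(3t) + 3c_1e^(t)cos(3t) + 3c_2e^(t)sin(3t) + c_2e^(t)cos(3t), x_2(t) = c_1e^(t)sin(3t) - 2c_1e^(t)cos(3t) - 2c_2e^(t)sin(3t) - c_2e^(t)cos(3t)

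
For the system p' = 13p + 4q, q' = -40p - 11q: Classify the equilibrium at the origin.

A = [[13,4],[-40,-11]]; det(A-λI) = λ^2 - 2λ + 17.
λ = 1 ± 4i: positive real part.

unstable spiral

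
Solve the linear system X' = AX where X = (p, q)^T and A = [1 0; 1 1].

p(t) = C_2e^(t), q(t) = C_1e^(t) + C_2te^(t) + 2C_2e^(t)

Coefficient matrix A = [[1, 0], [1, 1]].
Characteristic polynomial det(A - λI) = λ^2 - 2λ + 1 = 0.
Single eigenvalue λ = 1 with algebraic multiplicity 2.
Eigenvector v = (0,1); generalized eigenvector w with (A-λI)w=v is (1,2).
General solution: e^(t)[C_1·v + C_2·(t·v + w)].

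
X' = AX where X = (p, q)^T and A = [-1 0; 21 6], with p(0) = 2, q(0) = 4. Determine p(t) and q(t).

Coefficient matrix A = [[-1, 0], [21, 6]].
Characteristic polynomial det(A - λI) = λ^2 - 5λ - 6 = 0.
Eigenvalues λ = -1, 6.
For λ=-1: (A-λI) row 2 is [21, 7], so an eigenvector is (-1, 3).
For λ=6: (A-λI) row 1 is [-7, 0], so an eigenvector is (0, 1).
General solution: c_1e^(-t)(-1,3) + c_2e^(6t)(0,1).
Applying p(0)=2, q(0)=4 gives c_1=-2, c_2=10.

p(t) = 2e^(-t), q(t) = 10e^(6t) - 6e^(-t)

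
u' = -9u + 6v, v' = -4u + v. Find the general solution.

u(t) = -c_1e^(-3t) + 3c_2e^(-5t), v(t) = -c_1e^(-3t) + 2c_2e^(-5t)

Coefficient matrix A = [[-9, 6], [-4, 1]].
Characteristic polynomial det(A - λI) = λ^2 + 8λ + 15 = 0.
Eigenvalues λ = -3, -5.
For λ=-3: (A-λI) row 1 is [-6, 6], so an eigenvector is (-1, -1).
For λ=-5: (A-λI) row 1 is [-4, 6], so an eigenvector is (3, 2).
General solution: c_1e^(-3t)(-1,-1) + c_2e^(-5t)(3,2).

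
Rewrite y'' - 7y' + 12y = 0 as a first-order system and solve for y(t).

y(t) = c_1e^(3t) + c_2e^(4t)

Let x_1 = y, x_2 = y'. Then x_1' = x_2 and x_2' = -12x_1 + 7x_2.
A = [[0,1],[-12,7]]; det(A-λI) = λ^2 - 7λ + 12.
Eigenvalues λ = 3, 4 with eigenvectors (1,3), (1,4).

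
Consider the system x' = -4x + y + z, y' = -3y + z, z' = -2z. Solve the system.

Coefficient matrix A = [[-4, 1, 1], [0, -3, 1], [0, 0, -2]].
det(A - λI) = 0 gives eigenvalues λ = -3, -4, -2.
For λ=-3: eigenvector (1,1,0).
For λ=-4: eigenvector (1,0,0).
For λ=-2: eigenvector (1,1,1).
General solution: K_1e^(-3t)(1,1,0) + K_2e^(-4t)(1,0,0) + K_3e^(-2t)(1,1,1).

x(t) = K_1e^(-3t) + K_2e^(-4t) + K_3e^(-2t), y(t) = K_1e^(-3t) + K_3e^(-2t), z(t) = K_3e^(-2t)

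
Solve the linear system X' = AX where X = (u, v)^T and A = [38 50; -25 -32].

u(t) = -3K_1e^(3t)sin(5t) + K_1e^(3t)cos(5t) + K_2e^(3t)sin(5t) + 3K_2e^(3t)cos(5t), v(t) = 2K_1e^(3t)sin(5t) - K_1e^(3t)cos(5t) - K_2e^(3t)sin(5t) - 2K_2e^(3t)cos(5t)

Coefficient matrix A = [[38, 50], [-25, -32]].
Characteristic polynomial det(A - λI) = λ^2 - 6λ + 34 = 0.
Eigenvalues λ = 3 ± 5i (complex conjugate pair).
For λ=3+5i: an eigenvector is (1,-1) - i(-3,2) = (1 + 3i, -1 - 2i).
A real fundamental pair from Re and Im of e^((3+5i)t)v: X_1 = e^(3t)(cos(5t)·(1,-1) + sin(5t)·(-3,2)), X_2 = e^(3t)(sin(5t)·(1,-1) - cos(5t)·(-3,2)).
General solution: K_1X_1 + K_2X_2.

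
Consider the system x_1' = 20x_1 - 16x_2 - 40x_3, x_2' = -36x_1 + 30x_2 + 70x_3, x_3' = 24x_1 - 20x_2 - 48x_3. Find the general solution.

Coefficient matrix A = [[20, -16, -40], [-36, 30, 70], [24, -20, -48]].
det(A - λI) = 0 gives eigenvalues λ = 4, 2, -4.
For λ=4: eigenvector (1,-4,2).
For λ=2: eigenvector (0,-5,2).
For λ=-4: eigenvector (1,-1,1).
General solution: C_1e^(4t)(1,-4,2) + C_2e^(2t)(0,-5,2) + C_3e^(-4t)(1,-1,1).

x_1(t) = C_1e^(4t) + C_3e^(-4t), x_2(t) = -4C_1e^(4t) - 5C_2e^(2t) - C_3e^(-4t), x_3(t) = 2C_1e^(4t) + 2C_2e^(2t) + C_3e^(-4t)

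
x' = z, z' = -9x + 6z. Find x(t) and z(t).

Coefficient matrix A = [[0, 1], [-9, 6]].
Characteristic polynomial det(A - λI) = λ^2 - 6λ + 9 = 0.
Single eigenvalue λ = 3 with algebraic multiplicity 2.
Eigenvector v = (-1,-3); generalized eigenvector w with (A-λI)w=v is (0,-1).
General solution: e^(3t)[K_1·v + K_2·(t·v + w)].

x(t) = -K_1e^(3t) - K_2te^(3t), z(t) = -3K_1e^(3t) - 3K_2te^(3t) - K_2e^(3t)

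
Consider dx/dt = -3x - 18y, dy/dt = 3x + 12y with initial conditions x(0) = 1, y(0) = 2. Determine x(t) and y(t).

Coefficient matrix A = [[-3, -18], [3, 12]].
Characteristic polynomial det(A - λI) = λ^2 - 9λ + 18 = 0.
Eigenvalues λ = 3, 6.
For λ=3: (A-λI) row 1 is [-6, -18], so an eigenvector is (-3, 1).
For λ=6: (A-λI) row 1 is [-9, -18], so an eigenvector is (2, -1).
General solution: K_1e^(3t)(-3,1) + K_2e^(6t)(2,-1).
Applying x(0)=1, y(0)=2 gives K_1=-5, K_2=-7.

x(t) = -14e^(6t) + 15e^(3t), y(t) = 7e^(6t) - 5e^(3t)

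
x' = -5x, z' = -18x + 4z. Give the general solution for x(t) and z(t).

x(t) = -C_1e^(-5t), z(t) = -2C_1e^(-5t) + C_2e^(4t)

Coefficient matrix A = [[-5, 0], [-18, 4]].
Characteristic polynomial det(A - λI) = λ^2 + λ - 20 = 0.
Eigenvalues λ = -5, 4.
For λ=-5: (A-λI) row 2 is [-18, 9], so an eigenvector is (-1, -2).
For λ=4: (A-λI) row 1 is [-9, 0], so an eigenvector is (0, 1).
General solution: C_1e^(-5t)(-1,-2) + C_2e^(4t)(0,1).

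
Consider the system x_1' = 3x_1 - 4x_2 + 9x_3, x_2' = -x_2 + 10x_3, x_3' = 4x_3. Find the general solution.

x_1(t) = K_1e^(3t) - K_2e^(-t) - K_3e^(4t), x_2(t) = -K_2e^(-t) - 2K_3e^(4t), x_3(t) = -K_3e^(4t)

Coefficient matrix A = [[3, -4, 9], [0, -1, 10], [0, 0, 4]].
det(A - λI) = 0 gives eigenvalues λ = 3, -1, 4.
For λ=3: eigenvector (1,0,0).
For λ=-1: eigenvector (-1,-1,0).
For λ=4: eigenvector (-1,-2,-1).
General solution: K_1e^(3t)(1,0,0) + K_2e^(-t)(-1,-1,0) + K_3e^(4t)(-1,-2,-1).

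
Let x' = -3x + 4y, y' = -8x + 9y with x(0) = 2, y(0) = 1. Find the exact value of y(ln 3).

A = [[-3,4],[-8,9]]; eigenvalues λ = 5, 1.
Eigenvectors: (1,2) for λ=5, (-1,-1) for λ=1.
From the initial condition, c_1 = -1, c_2 = -3.
y(ln 3) = (-1)(3^5)(2) + (-3)(3^1)(-1) = -477.

-477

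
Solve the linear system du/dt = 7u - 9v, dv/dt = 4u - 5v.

u(t) = 3C_1e^(t) + 3C_2te^(t) + 2C_2e^(t), v(t) = 2C_1e^(t) + 2C_2te^(t) + C_2e^(t)

Coefficient matrix A = [[7, -9], [4, -5]].
Characteristic polynomial det(A - λI) = λ^2 - 2λ + 1 = 0.
Single eigenvalue λ = 1 with algebraic multiplicity 2.
Eigenvector v = (3,2); generalized eigenvector w with (A-λI)w=v is (2,1).
General solution: e^(t)[C_1·v + C_2·(t·v + w)].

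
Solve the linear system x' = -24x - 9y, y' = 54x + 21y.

x(t) = -K_1e^(-6t) + K_2e^(3t), y(t) = 2K_1e^(-6t) - 3K_2e^(3t)

Coefficient matrix A = [[-24, -9], [54, 21]].
Characteristic polynomial det(A - λI) = λ^2 + 3λ - 18 = 0.
Eigenvalues λ = -6, 3.
For λ=-6: (A-λI) row 1 is [-18, -9], so an eigenvector is (-1, 2).
For λ=3: (A-λI) row 1 is [-27, -9], so an eigenvector is (1, -3).
General solution: K_1e^(-6t)(-1,2) + K_2e^(3t)(1,-3).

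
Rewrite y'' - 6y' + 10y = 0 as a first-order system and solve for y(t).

Let x_1 = y, x_2 = y'. Then x_1' = x_2 and x_2' = -10x_1 + 6x_2.
A = [[0,1],[-10,6]]; det(A-λI) = λ^2 - 6λ + 10.
Eigenvalues λ = 3 ± i.

y(t) = K_1e^(3t)cos(t) + K_2e^(3t)sin(t)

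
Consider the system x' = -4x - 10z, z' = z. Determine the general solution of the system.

Coefficient matrix A = [[-4, -10], [0, 1]].
Characteristic polynomial det(A - λI) = λ^2 + 3λ - 4 = 0.
Eigenvalues λ = 1, -4.
For λ=1: (A-λI) row 1 is [-5, -10], so an eigenvector is (-2, 1).
For λ=-4: (A-λI) row 1 is [0, -10], so an eigenvector is (1, 0).
General solution: C_1e^(t)(-2,1) + C_2e^(-4t)(1,0).

x(t) = -2C_1e^(t) + C_2e^(-4t), z(t) = C_1e^(t)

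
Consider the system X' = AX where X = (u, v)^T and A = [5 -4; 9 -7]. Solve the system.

u(t) = -2c_1e^(-t) - 2c_2te^(-t) - c_2e^(-t), v(t) = -3c_1e^(-t) - 3c_2te^(-t) - c_2e^(-t)

Coefficient matrix A = [[5, -4], [9, -7]].
Characteristic polynomial det(A - λI) = λ^2 + 2λ + 1 = 0.
Single eigenvalue λ = -1 with algebraic multiplicity 2.
Eigenvector v = (-2,-3); generalized eigenvector w with (A-λI)w=v is (-1,-1).
General solution: e^(-t)[c_1·v + c_2·(t·v + w)].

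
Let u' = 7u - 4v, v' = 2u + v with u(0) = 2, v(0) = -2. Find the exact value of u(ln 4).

7808

A = [[7,-4],[2,1]]; eigenvalues λ = 3, 5.
Eigenvectors: (-1,-1) for λ=3, (2,1) for λ=5.
From the initial condition, c_1 = 6, c_2 = 4.
u(ln 4) = (6)(4^3)(-1) + (4)(4^5)(2) = 7808.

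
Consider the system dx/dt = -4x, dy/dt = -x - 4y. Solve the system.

Coefficient matrix A = [[-4, 0], [-1, -4]].
Characteristic polynomial det(A - λI) = λ^2 + 8λ + 16 = 0.
Single eigenvalue λ = -4 with algebraic multiplicity 2.
Eigenvector v = (0,1); generalized eigenvector w with (A-λI)w=v is (-1,2).
General solution: e^(-4t)[C_1·v + C_2·(t·v + w)].

x(t) = -C_2e^(-4t), y(t) = C_1e^(-4t) + C_2te^(-4t) + 2C_2e^(-4t)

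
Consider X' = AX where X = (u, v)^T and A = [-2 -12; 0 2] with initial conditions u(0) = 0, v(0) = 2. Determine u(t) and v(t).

u(t) = -6e^(2t) + 6e^(-2t), v(t) = 2e^(2t)

Coefficient matrix A = [[-2, -12], [0, 2]].
Characteristic polynomial det(A - λI) = λ^2 - 4 = 0.
Eigenvalues λ = 2, -2.
For λ=2: (A-λI) row 1 is [-4, -12], so an eigenvector is (-3, 1).
For λ=-2: (A-λI) row 1 is [0, -12], so an eigenvector is (-1, 0).
General solution: K_1e^(2t)(-3,1) + K_2e^(-2t)(-1,0).
Applying u(0)=0, v(0)=2 gives K_1=2, K_2=-6.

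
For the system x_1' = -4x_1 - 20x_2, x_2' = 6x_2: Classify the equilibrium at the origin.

A = [[-4,-20],[0,6]]; det(A-λI) = λ^2 - 2λ - 24.
λ = 6, -4: opposite signs.

saddle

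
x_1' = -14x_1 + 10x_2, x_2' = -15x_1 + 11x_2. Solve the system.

x_1(t) = -C_1e^(-4t) - 2C_2e^(t), x_2(t) = -C_1e^(-4t) - 3C_2e^(t)

Coefficient matrix A = [[-14, 10], [-15, 11]].
Characteristic polynomial det(A - λI) = λ^2 + 3λ - 4 = 0.
Eigenvalues λ = -4, 1.
For λ=-4: (A-λI) row 1 is [-10, 10], so an eigenvector is (-1, -1).
For λ=1: (A-λI) row 1 is [-15, 10], so an eigenvector is (-2, -3).
General solution: C_1e^(-4t)(-1,-1) + C_2e^(t)(-2,-3).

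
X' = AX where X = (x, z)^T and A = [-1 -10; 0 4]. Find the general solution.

Coefficient matrix A = [[-1, -10], [0, 4]].
Characteristic polynomial det(A - λI) = λ^2 - 3λ - 4 = 0.
Eigenvalues λ = -1, 4.
For λ=-1: (A-λI) row 1 is [0, -10], so an eigenvector is (-1, 0).
For λ=4: (A-λI) row 1 is [-5, -10], so an eigenvector is (-2, 1).
General solution: c_1e^(-t)(-1,0) + c_2e^(4t)(-2,1).

x(t) = -c_1e^(-t) - 2c_2e^(4t), z(t) = c_2e^(4t)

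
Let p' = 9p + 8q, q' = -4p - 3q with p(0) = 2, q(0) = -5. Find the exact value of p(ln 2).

-176

A = [[9,8],[-4,-3]]; eigenvalues λ = 5, 1.
Eigenvectors: (2,-1) for λ=5, (1,-1) for λ=1.
From the initial condition, c_1 = -3, c_2 = 8.
p(ln 2) = (-3)(2^5)(2) + (8)(2^1)(1) = -176.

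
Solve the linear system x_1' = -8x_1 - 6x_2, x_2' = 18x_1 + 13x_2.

Coefficient matrix A = [[-8, -6], [18, 13]].
Characteristic polynomial det(A - λI) = λ^2 - 5λ + 4 = 0.
Eigenvalues λ = 4, 1.
For λ=4: (A-λI) row 1 is [-12, -6], so an eigenvector is (-1, 2).
For λ=1: (A-λI) row 1 is [-9, -6], so an eigenvector is (-2, 3).
General solution: C_1e^(4t)(-1,2) + C_2e^(t)(-2,3).

x_1(t) = -C_1e^(4t) - 2C_2e^(t), x_2(t) = 2C_1e^(4t) + 3C_2e^(t)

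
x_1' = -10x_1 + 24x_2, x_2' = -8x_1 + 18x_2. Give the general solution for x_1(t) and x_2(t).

x_1(t) = -2c_1e^(2t) - 3c_2e^(6t), x_2(t) = -c_1e^(2t) - 2c_2e^(6t)

Coefficient matrix A = [[-10, 24], [-8, 18]].
Characteristic polynomial det(A - λI) = λ^2 - 8λ + 12 = 0.
Eigenvalues λ = 2, 6.
For λ=2: (A-λI) row 1 is [-12, 24], so an eigenvector is (-2, -1).
For λ=6: (A-λI) row 1 is [-16, 24], so an eigenvector is (-3, -2).
General solution: c_1e^(2t)(-2,-1) + c_2e^(6t)(-3,-2).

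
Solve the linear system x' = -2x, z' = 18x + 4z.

Coefficient matrix A = [[-2, 0], [18, 4]].
Characteristic polynomial det(A - λI) = λ^2 - 2λ - 8 = 0.
Eigenvalues λ = 4, -2.
For λ=4: (A-λI) row 1 is [-6, 0], so an eigenvector is (0, -1).
For λ=-2: (A-λI) row 2 is [18, 6], so an eigenvector is (1, -3).
General solution: C_1e^(4t)(0,-1) + C_2e^(-2t)(1,-3).

x(t) = C_2e^(-2t), z(t) = -C_1e^(4t) - 3C_2e^(-2t)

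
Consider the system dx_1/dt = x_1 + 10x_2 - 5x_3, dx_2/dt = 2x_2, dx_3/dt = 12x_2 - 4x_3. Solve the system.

x_1(t) = c_1e^(-4t) + c_3e^(t), x_2(t) = c_2e^(2t), x_3(t) = c_1e^(-4t) + 2c_2e^(2t)

Coefficient matrix A = [[1, 10, -5], [0, 2, 0], [0, 12, -4]].
det(A - λI) = 0 gives eigenvalues λ = -4, 2, 1.
For λ=-4: eigenvector (1,0,1).
For λ=2: eigenvector (0,1,2).
For λ=1: eigenvector (1,0,0).
General solution: c_1e^(-4t)(1,0,1) + c_2e^(2t)(0,1,2) + c_3e^(t)(1,0,0).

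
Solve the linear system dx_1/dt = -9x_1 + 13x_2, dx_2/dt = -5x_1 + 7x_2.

x_1(t) = 2C_1e^(-t)sin(t) + 3C_1e^(-t)cos(t) + 3C_2e^(-t)sin(t) - 2C_2e^(-t)cos(t), x_2(t) = C_1e^(-t)sin(t) + 2C_1e^(-t)cos(t) + 2C_2e^(-t)sin(t) - C_2e^(-t)cos(t)

Coefficient matrix A = [[-9, 13], [-5, 7]].
Characteristic polynomial det(A - λI) = λ^2 + 2λ + 2 = 0.
Eigenvalues λ = -1 ± i (complex conjugate pair).
For λ=-1+i: an eigenvector is (3,2) - i(2,1) = (3 - 2i, 2 - i).
A real fundamental pair from Re and Im of e^((-1+i)t)v: X_1 = e^(-t)(cos(t)·(3,2) + sin(t)·(2,1)), X_2 = e^(-t)(sin(t)·(3,2) - cos(t)·(2,1)).
General solution: C_1X_1 + C_2X_2.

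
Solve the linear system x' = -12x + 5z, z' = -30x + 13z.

Coefficient matrix A = [[-12, 5], [-30, 13]].
Characteristic polynomial det(A - λI) = λ^2 - λ - 6 = 0.
Eigenvalues λ = -2, 3.
For λ=-2: (A-λI) row 1 is [-10, 5], so an eigenvector is (1, 2).
For λ=3: (A-λI) row 1 is [-15, 5], so an eigenvector is (-1, -3).
General solution: C_1e^(-2t)(1,2) + C_2e^(3t)(-1,-3).

x(t) = C_1e^(-2t) - C_2e^(3t), z(t) = 2C_1e^(-2t) - 3C_2e^(3t)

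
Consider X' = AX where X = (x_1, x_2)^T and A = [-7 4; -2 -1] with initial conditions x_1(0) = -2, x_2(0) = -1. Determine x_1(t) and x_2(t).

Coefficient matrix A = [[-7, 4], [-2, -1]].
Characteristic polynomial det(A - λI) = λ^2 + 8λ + 15 = 0.
Eigenvalues λ = -3, -5.
For λ=-3: (A-λI) row 1 is [-4, 4], so an eigenvector is (-1, -1).
For λ=-5: (A-λI) row 1 is [-2, 4], so an eigenvector is (-2, -1).
General solution: C_1e^(-3t)(-1,-1) + C_2e^(-5t)(-2,-1).
Applying x_1(0)=-2, x_2(0)=-1 gives C_1=0, C_2=1.

x_1(t) = -2e^(-5t), x_2(t) = -e^(-5t)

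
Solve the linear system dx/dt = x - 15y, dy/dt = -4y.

Coefficient matrix A = [[1, -15], [0, -4]].
Characteristic polynomial det(A - λI) = λ^2 + 3λ - 4 = 0.
Eigenvalues λ = -4, 1.
For λ=-4: (A-λI) row 1 is [5, -15], so an eigenvector is (3, 1).
For λ=1: (A-λI) row 1 is [0, -15], so an eigenvector is (1, 0).
General solution: C_1e^(-4t)(3,1) + C_2e^(t)(1,0).

x(t) = 3C_1e^(-4t) + C_2e^(t), y(t) = C_1e^(-4t)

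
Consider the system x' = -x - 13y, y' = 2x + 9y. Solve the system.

x(t) = 3c_1e^(4t)sin(t) + 2c_1e^(4t)cos(t) + 2c_2e^(4t)sin(t) - 3c_2e^(4t)cos(t), y(t) = -c_1e^(4t)sin(t) - c_1e^(4t)cos(t) - c_2e^(4t)sin(t) + c_2e^(4t)cos(t)

Coefficient matrix A = [[-1, -13], [2, 9]].
Characteristic polynomial det(A - λI) = λ^2 - 8λ + 17 = 0.
Eigenvalues λ = 4 ± i (complex conjugate pair).
For λ=4+i: an eigenvector is (2,-1) - i(3,-1) = (2 - 3i, -1 + i).
A real fundamental pair from Re and Im of e^((4+i)t)v: X_1 = e^(4t)(cos(t)·(2,-1) + sin(t)·(3,-1)), X_2 = e^(4t)(sin(t)·(2,-1) - cos(t)·(3,-1)).
General solution: c_1X_1 + c_2X_2.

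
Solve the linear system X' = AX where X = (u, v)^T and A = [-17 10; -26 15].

Coefficient matrix A = [[-17, 10], [-26, 15]].
Characteristic polynomial det(A - λI) = λ^2 + 2λ + 5 = 0.
Eigenvalues λ = -1 ± 2i (complex conjugate pair).
For λ=-1+2i: an eigenvector is (1,2) - i(2,3) = (1 - 2i, 2 - 3i).
A real fundamental pair from Re and Im of e^((-1+2i)t)v: X_1 = e^(-t)(cos(2t)·(1,2) + sin(2t)·(2,3)), X_2 = e^(-t)(sin(2t)·(1,2) - cos(2t)·(2,3)).
General solution: c_1X_1 + c_2X_2.

u(t) = 2c_1e^(-t)sin(2t) + c_1e^(-t)cos(2t) + c_2e^(-t)sin(2t) - 2c_2e^(-t)cos(2t), v(t) = 3c_1e^(-t)sin(2t) + 2c_1e^(-t)cos(2t) + 2c_2e^(-t)sin(2t) - 3c_2e^(-t)cos(2t)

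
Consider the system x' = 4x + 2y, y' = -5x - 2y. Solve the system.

Coefficient matrix A = [[4, 2], [-5, -2]].
Characteristic polynomial det(A - λI) = λ^2 - 2λ + 2 = 0.
Eigenvalues λ = 1 ± i (complex conjugate pair).
For λ=1+i: an eigenvector is (1,-2) - i(-1,1) = (1 + i, -2 - i).
A real fundamental pair from Re and Im of e^((1+i)t)v: X_1 = e^(t)(cos(t)·(1,-2) + sin(t)·(-1,1)), X_2 = e^(t)(sin(t)·(1,-2) - cos(t)·(-1,1)).
General solution: c_1X_1 + c_2X_2.

x(t) = -c_1e^(t)sin(t) + c_1e^(t)cos(t) + c_2e^(t)sin(t) + c_2e^(t)cos(t), y(t) = c_1e^(t)sin(t) - 2c_1e^(t)cos(t) - 2c_2e^(t)sin(t) - c_2e^(t)cos(t)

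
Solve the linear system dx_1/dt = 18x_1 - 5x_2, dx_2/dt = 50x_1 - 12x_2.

Coefficient matrix A = [[18, -5], [50, -12]].
Characteristic polynomial det(A - λI) = λ^2 - 6λ + 34 = 0.
Eigenvalues λ = 3 ± 5i (complex conjugate pair).
For λ=3+5i: an eigenvector is (0,-1) - i(1,3) = (0 - i, -1 - 3i).
A real fundamental pair from Re and Im of e^((3+5i)t)v: X_1 = e^(3t)(cos(5t)·(0,-1) + sin(5t)·(1,3)), X_2 = e^(3t)(sin(5t)·(0,-1) - cos(5t)·(1,3)).
General solution: C_1X_1 + C_2X_2.

x_1(t) = C_1e^(3t)sin(5t) - C_2e^(3t)cos(5t), x_2(t) = 3C_1e^(3t)sin(5t) - C_1e^(3t)cos(5t) - C_2e^(3t)sin(5t) - 3C_2e^(3t)cos(5t)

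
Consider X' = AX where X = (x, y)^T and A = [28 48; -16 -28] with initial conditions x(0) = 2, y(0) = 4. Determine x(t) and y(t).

x(t) = 32e^(4t) - 30e^(-4t), y(t) = -16e^(4t) + 20e^(-4t)

Coefficient matrix A = [[28, 48], [-16, -28]].
Characteristic polynomial det(A - λI) = λ^2 - 16 = 0.
Eigenvalues λ = 4, -4.
For λ=4: (A-λI) row 1 is [24, 48], so an eigenvector is (-2, 1).
For λ=-4: (A-λI) row 1 is [32, 48], so an eigenvector is (-3, 2).
General solution: C_1e^(4t)(-2,1) + C_2e^(-4t)(-3,2).
Applying x(0)=2, y(0)=4 gives C_1=-16, C_2=10.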